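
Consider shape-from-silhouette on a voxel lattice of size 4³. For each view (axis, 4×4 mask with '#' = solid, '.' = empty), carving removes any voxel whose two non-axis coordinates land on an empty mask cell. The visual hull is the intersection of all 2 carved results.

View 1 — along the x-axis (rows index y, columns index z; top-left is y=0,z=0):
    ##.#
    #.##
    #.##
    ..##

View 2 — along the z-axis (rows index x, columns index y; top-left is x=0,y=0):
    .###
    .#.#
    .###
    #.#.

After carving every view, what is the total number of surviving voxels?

|visual hull| = 27

initial block: 4^3 = 64
V1 x: intersect with YZ mask (11 set) -- 44 left
V2 z: intersect with XY mask (10 set) -- 27 left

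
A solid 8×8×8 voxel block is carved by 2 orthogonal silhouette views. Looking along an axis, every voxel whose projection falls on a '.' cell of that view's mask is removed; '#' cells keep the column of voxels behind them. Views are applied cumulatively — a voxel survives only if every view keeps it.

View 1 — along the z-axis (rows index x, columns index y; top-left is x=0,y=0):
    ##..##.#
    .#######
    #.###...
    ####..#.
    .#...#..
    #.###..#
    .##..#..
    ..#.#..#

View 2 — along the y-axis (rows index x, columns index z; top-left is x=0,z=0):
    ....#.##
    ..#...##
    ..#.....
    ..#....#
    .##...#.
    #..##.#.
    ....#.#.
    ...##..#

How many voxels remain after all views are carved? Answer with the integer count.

91 voxels

initial block: 8^3 = 512
step 1: project along z, AND mask (34/64) → |grid| = 272
step 2: project along y, AND mask (21/64) → |grid| = 91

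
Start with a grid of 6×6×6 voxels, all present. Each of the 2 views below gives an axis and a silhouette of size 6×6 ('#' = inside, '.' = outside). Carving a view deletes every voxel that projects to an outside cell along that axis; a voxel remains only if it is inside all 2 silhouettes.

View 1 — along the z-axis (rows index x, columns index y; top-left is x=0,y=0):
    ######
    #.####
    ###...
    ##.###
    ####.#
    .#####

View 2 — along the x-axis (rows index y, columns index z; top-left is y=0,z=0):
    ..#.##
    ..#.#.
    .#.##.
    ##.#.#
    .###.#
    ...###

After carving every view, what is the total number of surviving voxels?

voxel count = 91

full grid |V| = 216
step 1: project along z, AND mask (29/36) → |grid| = 174
step 2: project along x, AND mask (19/36) → |grid| = 91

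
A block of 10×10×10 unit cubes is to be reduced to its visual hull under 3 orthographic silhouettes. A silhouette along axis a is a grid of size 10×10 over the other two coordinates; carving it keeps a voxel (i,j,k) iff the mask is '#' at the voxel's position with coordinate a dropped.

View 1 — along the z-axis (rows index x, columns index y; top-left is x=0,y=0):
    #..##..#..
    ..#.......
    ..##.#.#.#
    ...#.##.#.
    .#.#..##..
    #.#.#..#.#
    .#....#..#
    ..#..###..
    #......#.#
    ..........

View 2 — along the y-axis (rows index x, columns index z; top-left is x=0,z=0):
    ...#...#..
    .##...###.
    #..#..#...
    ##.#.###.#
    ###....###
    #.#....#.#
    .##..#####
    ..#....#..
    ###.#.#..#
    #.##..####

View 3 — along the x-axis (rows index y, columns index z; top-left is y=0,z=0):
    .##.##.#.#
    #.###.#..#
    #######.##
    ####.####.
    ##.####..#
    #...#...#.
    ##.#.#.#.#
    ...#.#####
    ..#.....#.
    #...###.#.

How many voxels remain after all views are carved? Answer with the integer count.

initial block: 10^3 = 1000
V1 z: intersect with XY mask (33 set) -- 330 left
V2 y: intersect with XZ mask (49 set) -- 147 left
V3 x: intersect with YZ mask (58 set) -- 82 left

82 voxels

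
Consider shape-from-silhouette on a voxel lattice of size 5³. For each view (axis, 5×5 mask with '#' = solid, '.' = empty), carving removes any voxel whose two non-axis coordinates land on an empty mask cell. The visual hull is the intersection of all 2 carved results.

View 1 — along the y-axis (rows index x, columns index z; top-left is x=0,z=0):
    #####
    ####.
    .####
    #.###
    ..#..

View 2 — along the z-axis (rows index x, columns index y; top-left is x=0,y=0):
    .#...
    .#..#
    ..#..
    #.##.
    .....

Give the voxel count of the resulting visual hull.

initial block: 5^3 = 125
after view 1 [y-axis, 18 of 25 cells solid] → remaining = 90
after view 2 [z-axis, 7 of 25 cells solid] → remaining = 29

|visual hull| = 29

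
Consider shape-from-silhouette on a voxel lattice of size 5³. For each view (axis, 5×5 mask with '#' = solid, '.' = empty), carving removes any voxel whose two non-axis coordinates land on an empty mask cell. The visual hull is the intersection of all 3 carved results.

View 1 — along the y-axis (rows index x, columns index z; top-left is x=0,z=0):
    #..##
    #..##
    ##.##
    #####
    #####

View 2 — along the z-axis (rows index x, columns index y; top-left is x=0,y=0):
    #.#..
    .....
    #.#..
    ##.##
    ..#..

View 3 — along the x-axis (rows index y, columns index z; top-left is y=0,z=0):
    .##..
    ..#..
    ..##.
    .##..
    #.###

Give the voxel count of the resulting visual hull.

|visual hull| = 14

initial block: 5^3 = 125
after view 1 [y-axis, 20 of 25 cells solid] → remaining = 100
after view 2 [z-axis, 9 of 25 cells solid] → remaining = 39
after view 3 [x-axis, 11 of 25 cells solid] → remaining = 14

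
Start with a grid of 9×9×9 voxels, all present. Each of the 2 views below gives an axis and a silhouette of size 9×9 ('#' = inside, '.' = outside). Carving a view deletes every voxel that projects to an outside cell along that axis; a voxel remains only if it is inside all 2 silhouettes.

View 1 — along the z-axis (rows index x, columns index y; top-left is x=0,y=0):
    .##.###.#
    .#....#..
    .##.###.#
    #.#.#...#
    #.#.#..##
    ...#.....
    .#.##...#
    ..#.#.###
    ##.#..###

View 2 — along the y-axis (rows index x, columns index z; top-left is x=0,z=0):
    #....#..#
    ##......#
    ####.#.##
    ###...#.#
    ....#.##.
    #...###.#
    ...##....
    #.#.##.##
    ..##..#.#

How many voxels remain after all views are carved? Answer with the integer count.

before carving: 729 voxels (9×9×9)
after view 1 [z-axis, 39 of 81 cells solid] → remaining = 351
after view 2 [y-axis, 38 of 81 cells solid] → remaining = 168

voxel count = 168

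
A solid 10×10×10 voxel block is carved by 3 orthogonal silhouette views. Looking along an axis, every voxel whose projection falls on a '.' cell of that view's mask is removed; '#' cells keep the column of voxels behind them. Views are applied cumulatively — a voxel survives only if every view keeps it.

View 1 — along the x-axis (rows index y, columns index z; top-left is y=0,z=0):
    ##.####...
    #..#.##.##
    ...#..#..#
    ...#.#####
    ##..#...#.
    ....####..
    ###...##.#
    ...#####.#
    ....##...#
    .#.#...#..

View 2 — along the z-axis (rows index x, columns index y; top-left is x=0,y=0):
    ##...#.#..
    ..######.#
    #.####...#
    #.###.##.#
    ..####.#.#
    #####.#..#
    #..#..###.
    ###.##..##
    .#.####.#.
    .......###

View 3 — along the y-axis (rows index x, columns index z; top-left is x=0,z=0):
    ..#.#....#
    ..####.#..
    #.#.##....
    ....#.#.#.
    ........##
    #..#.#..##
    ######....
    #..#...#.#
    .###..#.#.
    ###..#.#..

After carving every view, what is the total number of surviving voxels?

initial block: 10^3 = 1000
step 1: project along x, AND mask (47/100) → |grid| = 470
step 2: project along z, AND mask (58/100) → |grid| = 271
step 3: project along y, AND mask (42/100) → |grid| = 107

remaining voxels: 107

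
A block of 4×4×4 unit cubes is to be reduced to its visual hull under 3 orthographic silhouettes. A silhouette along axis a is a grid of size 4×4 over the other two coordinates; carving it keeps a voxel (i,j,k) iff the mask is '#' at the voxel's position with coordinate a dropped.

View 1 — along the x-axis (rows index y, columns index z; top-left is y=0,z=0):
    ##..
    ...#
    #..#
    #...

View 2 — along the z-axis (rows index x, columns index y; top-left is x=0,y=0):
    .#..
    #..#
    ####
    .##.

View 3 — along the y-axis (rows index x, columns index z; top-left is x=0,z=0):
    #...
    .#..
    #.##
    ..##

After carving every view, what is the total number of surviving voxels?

initial block: 4^3 = 64
  1. axis=0 (YZ plane), |mask|=6  ⇒  voxels=24
  2. axis=2 (XY plane), |mask|=9  ⇒  voxels=13
  3. axis=1 (XZ plane), |mask|=7  ⇒  voxels=8

voxel count = 8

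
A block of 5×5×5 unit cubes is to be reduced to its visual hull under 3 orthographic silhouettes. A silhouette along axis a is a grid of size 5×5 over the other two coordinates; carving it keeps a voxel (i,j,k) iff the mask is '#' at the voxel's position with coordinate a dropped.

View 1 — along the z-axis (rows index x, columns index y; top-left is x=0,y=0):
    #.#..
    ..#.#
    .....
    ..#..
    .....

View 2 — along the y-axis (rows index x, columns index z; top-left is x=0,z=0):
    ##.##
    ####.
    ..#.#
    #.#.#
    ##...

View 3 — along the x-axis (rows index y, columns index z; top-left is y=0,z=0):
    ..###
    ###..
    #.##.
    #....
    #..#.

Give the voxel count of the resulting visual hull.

start: 5×5×5 = 125 voxels
[1] z-view keeps 5 columns → grid now 25
[2] y-view keeps 15 columns → grid now 19
[3] x-view keeps 12 columns → grid now 11

voxel count = 11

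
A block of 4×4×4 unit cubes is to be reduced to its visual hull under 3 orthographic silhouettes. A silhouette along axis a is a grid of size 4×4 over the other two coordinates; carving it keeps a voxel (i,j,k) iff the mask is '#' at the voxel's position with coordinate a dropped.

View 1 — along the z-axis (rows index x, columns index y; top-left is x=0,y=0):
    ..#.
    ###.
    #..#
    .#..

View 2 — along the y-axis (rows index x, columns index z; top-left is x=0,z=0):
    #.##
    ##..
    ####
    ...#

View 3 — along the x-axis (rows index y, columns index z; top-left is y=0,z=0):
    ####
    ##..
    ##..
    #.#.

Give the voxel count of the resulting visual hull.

initial block: 4^3 = 64
step 1: project along z, AND mask (7/16) → |grid| = 28
step 2: project along y, AND mask (10/16) → |grid| = 18
step 3: project along x, AND mask (10/16) → |grid| = 13

voxel count = 13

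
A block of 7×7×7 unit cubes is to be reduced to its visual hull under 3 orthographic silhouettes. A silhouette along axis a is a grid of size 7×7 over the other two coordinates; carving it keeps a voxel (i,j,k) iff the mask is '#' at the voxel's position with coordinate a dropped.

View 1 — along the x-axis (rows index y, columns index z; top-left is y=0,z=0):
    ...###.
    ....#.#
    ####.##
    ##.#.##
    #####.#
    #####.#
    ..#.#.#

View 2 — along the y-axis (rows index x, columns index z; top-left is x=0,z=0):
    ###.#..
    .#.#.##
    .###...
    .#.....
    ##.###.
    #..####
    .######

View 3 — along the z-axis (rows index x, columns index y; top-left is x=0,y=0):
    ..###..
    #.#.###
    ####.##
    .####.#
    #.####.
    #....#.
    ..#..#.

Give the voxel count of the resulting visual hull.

before carving: 343 voxels (7×7×7)
[1] x-view keeps 31 columns → grid now 217
[2] y-view keeps 28 columns → grid now 123
[3] z-view keeps 28 columns → grid now 71

remaining voxels: 71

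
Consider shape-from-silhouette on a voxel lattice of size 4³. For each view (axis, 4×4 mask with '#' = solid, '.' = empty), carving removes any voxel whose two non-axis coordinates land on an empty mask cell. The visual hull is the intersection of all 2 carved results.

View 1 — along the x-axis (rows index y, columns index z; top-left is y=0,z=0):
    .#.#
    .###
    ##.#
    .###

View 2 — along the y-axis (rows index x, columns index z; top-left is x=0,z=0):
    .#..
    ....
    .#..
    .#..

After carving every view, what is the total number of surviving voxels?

voxel count = 12

start: 4×4×4 = 64 voxels
  1. axis=0 (YZ plane), |mask|=11  ⇒  voxels=44
  2. axis=1 (XZ plane), |mask|=3  ⇒  voxels=12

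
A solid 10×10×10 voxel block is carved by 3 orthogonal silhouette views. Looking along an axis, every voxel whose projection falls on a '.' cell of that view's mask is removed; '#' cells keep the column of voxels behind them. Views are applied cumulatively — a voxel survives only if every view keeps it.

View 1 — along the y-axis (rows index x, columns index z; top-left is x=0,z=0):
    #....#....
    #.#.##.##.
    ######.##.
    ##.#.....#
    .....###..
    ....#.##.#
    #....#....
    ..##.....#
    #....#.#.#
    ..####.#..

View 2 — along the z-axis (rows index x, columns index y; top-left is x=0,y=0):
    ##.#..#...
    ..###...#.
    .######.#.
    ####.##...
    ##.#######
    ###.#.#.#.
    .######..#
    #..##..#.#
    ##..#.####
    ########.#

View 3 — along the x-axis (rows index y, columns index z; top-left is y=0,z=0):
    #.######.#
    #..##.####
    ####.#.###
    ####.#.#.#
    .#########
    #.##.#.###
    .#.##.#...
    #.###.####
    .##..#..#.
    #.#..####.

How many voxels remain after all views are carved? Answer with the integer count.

start: 10×10×10 = 1000 voxels
after view 1 [y-axis, 41 of 100 cells solid] → remaining = 410
after view 2 [z-axis, 64 of 100 cells solid] → remaining = 265
after view 3 [x-axis, 68 of 100 cells solid] → remaining = 188

remaining voxels: 188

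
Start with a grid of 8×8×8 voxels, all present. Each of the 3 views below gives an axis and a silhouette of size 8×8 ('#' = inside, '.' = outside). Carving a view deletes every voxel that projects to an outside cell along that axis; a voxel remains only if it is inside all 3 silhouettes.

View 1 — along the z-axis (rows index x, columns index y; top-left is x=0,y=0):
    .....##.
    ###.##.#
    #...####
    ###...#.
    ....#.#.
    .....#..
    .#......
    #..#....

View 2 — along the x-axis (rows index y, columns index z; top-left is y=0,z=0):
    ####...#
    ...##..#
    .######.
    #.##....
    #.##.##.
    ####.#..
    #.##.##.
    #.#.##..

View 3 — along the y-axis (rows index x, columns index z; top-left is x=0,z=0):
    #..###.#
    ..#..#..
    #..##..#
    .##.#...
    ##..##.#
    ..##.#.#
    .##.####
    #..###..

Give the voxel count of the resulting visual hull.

|visual hull| = 46

start: 8×8×8 = 512 voxels
carve view 1 (along z, XY-mask fill 23/64): 184 voxels remain
carve view 2 (along x, YZ-mask fill 36/64): 107 voxels remain
carve view 3 (along y, XZ-mask fill 33/64): 46 voxels remain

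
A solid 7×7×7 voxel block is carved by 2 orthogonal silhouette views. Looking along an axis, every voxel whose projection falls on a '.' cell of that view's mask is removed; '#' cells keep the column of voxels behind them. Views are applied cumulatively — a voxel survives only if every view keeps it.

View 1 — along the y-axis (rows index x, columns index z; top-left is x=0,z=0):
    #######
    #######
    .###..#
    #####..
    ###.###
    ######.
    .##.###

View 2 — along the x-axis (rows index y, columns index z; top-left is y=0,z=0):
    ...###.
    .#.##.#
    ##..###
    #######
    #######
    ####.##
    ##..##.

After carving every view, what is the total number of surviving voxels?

start: 7×7×7 = 343 voxels
  1. axis=1 (XZ plane), |mask|=40  ⇒  voxels=280
  2. axis=0 (YZ plane), |mask|=36  ⇒  voxels=204

voxel count = 204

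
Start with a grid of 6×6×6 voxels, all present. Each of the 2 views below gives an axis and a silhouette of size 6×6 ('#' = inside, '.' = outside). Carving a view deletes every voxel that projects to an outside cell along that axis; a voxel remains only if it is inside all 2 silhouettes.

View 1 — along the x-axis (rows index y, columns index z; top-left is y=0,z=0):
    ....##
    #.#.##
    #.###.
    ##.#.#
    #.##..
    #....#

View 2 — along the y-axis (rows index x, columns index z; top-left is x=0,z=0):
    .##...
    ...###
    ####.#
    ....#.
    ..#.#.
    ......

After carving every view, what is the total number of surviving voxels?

initial block: 6^3 = 216
after view 1 [x-axis, 19 of 36 cells solid] → remaining = 114
after view 2 [y-axis, 13 of 36 cells solid] → remaining = 39

39 voxels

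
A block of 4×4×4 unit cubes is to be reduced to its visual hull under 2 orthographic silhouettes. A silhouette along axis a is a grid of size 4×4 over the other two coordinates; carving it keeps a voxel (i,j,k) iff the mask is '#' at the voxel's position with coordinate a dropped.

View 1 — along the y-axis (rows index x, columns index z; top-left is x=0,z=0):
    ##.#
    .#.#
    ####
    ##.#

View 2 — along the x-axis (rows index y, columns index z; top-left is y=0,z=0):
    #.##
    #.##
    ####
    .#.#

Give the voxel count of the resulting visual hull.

voxel count = 36

before carving: 64 voxels (4×4×4)
step 1: project along y, AND mask (12/16) → |grid| = 48
step 2: project along x, AND mask (12/16) → |grid| = 36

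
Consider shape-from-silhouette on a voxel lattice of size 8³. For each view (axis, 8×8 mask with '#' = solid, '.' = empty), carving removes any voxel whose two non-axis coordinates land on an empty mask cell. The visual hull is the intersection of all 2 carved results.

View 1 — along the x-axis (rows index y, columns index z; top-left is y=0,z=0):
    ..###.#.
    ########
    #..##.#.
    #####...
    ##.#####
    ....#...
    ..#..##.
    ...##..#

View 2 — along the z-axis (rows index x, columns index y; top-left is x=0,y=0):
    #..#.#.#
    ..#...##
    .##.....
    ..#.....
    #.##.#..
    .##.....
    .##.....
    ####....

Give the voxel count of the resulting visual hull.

full grid |V| = 512
[1] x-view keeps 35 columns → grid now 280
[2] z-view keeps 22 columns → grid now 98

voxel count = 98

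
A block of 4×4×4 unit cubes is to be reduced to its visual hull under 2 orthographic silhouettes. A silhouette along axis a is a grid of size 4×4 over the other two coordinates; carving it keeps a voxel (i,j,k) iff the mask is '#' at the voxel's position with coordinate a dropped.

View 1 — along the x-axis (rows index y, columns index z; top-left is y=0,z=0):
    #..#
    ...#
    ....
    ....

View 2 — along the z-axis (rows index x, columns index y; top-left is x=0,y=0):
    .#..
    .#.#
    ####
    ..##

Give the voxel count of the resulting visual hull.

start: 4×4×4 = 64 voxels
after view 1 [x-axis, 3 of 16 cells solid] → remaining = 12
after view 2 [z-axis, 9 of 16 cells solid] → remaining = 5

|visual hull| = 5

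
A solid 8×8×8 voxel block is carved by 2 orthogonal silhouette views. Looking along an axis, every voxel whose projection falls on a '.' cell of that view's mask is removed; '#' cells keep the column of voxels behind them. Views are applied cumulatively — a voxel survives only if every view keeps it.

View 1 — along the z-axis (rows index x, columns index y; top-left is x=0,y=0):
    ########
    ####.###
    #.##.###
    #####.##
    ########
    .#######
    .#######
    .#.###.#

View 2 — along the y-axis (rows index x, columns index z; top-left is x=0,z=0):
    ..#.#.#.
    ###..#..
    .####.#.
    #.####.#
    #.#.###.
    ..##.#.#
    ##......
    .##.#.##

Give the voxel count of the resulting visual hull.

full grid |V| = 512
after view 1 [z-axis, 55 of 64 cells solid] → remaining = 440
after view 2 [y-axis, 34 of 64 cells solid] → remaining = 231

231 voxels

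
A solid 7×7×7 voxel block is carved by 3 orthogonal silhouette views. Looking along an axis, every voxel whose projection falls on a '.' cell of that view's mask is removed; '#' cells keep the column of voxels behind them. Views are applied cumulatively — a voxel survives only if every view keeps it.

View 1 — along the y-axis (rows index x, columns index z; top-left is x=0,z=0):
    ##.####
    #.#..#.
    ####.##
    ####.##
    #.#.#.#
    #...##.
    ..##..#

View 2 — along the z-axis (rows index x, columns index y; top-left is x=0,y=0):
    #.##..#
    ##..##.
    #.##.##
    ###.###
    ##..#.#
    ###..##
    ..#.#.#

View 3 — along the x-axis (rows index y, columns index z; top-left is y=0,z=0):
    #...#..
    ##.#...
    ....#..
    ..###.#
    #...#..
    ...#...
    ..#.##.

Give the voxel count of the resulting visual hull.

initial block: 7^3 = 343
carve view 1 (along y, XZ-mask fill 31/49): 217 voxels remain
carve view 2 (along z, XY-mask fill 31/49): 142 voxels remain
carve view 3 (along x, YZ-mask fill 16/49): 40 voxels remain

40 voxels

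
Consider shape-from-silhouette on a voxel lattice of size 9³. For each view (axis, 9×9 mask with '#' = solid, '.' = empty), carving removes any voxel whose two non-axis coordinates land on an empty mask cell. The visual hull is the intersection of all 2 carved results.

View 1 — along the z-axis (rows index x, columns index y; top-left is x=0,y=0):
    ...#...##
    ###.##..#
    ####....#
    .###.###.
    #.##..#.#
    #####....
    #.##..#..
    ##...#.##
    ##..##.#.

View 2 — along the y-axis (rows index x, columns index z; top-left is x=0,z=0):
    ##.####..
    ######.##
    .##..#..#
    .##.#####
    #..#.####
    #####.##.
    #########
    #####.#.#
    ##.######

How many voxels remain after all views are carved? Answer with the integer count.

remaining voxels: 304

start: 9×9×9 = 729 voxels
V1 z: intersect with XY mask (44 set) -- 396 left
V2 y: intersect with XZ mask (62 set) -- 304 left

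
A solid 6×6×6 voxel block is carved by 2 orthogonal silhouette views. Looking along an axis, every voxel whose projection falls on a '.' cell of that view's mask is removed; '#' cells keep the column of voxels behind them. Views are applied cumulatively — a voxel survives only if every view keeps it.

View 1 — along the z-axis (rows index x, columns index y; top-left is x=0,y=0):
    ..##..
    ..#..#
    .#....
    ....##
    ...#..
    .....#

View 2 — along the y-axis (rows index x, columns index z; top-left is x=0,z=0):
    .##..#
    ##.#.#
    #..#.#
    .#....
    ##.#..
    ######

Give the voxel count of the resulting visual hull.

|visual hull| = 28

full grid |V| = 216
[1] z-view keeps 9 columns → grid now 54
[2] y-view keeps 20 columns → grid now 28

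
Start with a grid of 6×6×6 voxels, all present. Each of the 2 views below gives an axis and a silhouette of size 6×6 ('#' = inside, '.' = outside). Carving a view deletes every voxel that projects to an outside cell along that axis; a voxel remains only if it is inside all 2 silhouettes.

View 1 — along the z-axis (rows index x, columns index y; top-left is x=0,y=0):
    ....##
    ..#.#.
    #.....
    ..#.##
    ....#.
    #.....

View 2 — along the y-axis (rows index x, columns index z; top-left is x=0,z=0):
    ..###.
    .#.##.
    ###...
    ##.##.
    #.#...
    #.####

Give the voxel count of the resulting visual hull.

full grid |V| = 216
V1 z: intersect with XY mask (10 set) -- 60 left
V2 y: intersect with XZ mask (20 set) -- 34 left

voxel count = 34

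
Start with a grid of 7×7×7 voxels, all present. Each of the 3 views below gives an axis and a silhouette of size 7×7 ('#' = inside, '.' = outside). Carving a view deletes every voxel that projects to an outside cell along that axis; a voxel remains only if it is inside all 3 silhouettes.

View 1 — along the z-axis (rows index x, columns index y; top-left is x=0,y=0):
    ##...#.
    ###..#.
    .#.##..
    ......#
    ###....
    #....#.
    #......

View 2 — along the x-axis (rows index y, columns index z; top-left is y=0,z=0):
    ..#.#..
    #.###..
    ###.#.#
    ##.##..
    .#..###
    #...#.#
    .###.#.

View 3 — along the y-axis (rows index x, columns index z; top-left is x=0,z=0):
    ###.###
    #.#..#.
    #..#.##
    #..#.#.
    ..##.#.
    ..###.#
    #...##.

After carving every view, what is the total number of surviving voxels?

31 voxels

full grid |V| = 343
V1 z: intersect with XY mask (17 set) -- 119 left
V2 x: intersect with YZ mask (26 set) -- 57 left
V3 y: intersect with XZ mask (26 set) -- 31 left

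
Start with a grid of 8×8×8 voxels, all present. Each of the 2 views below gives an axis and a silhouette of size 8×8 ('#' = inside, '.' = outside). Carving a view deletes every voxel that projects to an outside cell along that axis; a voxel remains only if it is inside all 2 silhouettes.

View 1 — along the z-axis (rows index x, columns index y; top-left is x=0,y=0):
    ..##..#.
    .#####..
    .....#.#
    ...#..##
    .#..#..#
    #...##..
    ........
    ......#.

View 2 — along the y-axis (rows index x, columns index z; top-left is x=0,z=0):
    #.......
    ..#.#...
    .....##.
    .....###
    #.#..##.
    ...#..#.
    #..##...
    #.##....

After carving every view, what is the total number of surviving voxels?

full grid |V| = 512
V1 z: intersect with XY mask (20 set) -- 160 left
V2 y: intersect with XZ mask (20 set) -- 47 left

remaining voxels: 47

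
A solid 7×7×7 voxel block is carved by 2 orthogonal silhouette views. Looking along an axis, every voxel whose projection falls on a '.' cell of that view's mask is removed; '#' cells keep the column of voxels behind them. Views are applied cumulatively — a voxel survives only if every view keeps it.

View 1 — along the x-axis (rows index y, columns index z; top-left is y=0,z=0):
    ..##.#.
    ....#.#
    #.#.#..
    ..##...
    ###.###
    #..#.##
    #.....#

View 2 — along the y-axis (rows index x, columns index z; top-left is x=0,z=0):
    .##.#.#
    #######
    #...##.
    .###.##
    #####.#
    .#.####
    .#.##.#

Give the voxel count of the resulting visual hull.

full grid |V| = 343
carve view 1 (along x, YZ-mask fill 22/49): 154 voxels remain
carve view 2 (along y, XZ-mask fill 34/49): 103 voxels remain

103 voxels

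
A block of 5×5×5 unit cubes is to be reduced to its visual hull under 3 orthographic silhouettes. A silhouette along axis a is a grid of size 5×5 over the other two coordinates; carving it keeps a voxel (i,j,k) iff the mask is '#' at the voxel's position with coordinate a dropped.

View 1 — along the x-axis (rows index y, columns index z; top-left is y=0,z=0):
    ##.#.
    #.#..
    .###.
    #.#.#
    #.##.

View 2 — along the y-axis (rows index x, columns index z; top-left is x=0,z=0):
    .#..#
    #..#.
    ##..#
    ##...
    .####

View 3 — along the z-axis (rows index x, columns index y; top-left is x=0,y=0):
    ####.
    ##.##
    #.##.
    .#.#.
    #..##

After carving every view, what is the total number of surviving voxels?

|visual hull| = 22

full grid |V| = 125
V1 x: intersect with YZ mask (14 set) -- 70 left
V2 y: intersect with XZ mask (13 set) -- 33 left
V3 z: intersect with XY mask (16 set) -- 22 left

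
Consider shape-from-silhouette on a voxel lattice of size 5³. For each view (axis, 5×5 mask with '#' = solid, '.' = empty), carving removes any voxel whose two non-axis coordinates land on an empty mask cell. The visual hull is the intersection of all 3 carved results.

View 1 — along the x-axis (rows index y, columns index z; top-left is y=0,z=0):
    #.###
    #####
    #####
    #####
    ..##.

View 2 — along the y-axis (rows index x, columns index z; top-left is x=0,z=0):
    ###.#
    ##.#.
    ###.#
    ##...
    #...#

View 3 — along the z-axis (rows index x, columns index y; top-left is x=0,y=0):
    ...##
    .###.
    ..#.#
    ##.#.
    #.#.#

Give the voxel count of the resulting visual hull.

full grid |V| = 125
step 1: project along x, AND mask (21/25) → |grid| = 105
step 2: project along y, AND mask (15/25) → |grid| = 59
step 3: project along z, AND mask (13/25) → |grid| = 28

|visual hull| = 28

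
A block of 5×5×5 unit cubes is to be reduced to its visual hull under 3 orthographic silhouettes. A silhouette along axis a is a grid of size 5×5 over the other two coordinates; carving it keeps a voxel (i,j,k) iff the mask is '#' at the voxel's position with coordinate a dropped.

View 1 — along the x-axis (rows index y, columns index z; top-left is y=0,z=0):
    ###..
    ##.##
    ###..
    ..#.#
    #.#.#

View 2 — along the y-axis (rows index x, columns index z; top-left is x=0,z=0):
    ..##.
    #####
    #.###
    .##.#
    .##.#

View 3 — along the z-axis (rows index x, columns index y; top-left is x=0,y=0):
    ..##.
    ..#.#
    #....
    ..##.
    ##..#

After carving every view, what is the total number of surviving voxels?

initial block: 5^3 = 125
[1] x-view keeps 15 columns → grid now 75
[2] y-view keeps 17 columns → grid now 52
[3] z-view keeps 10 columns → grid now 20

|visual hull| = 20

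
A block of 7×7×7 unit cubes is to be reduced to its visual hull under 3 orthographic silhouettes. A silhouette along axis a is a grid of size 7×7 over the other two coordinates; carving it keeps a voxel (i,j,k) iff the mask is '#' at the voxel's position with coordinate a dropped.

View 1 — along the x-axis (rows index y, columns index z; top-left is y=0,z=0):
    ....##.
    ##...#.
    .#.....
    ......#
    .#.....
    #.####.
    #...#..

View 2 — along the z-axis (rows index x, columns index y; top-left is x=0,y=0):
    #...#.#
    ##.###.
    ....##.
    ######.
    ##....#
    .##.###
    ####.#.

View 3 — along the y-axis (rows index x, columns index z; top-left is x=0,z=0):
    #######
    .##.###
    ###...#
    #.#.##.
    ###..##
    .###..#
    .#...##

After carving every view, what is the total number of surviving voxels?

remaining voxels: 41

before carving: 343 voxels (7×7×7)
after view 1 [x-axis, 15 of 49 cells solid] → remaining = 105
after view 2 [z-axis, 29 of 49 cells solid] → remaining = 67
after view 3 [y-axis, 32 of 49 cells solid] → remaining = 41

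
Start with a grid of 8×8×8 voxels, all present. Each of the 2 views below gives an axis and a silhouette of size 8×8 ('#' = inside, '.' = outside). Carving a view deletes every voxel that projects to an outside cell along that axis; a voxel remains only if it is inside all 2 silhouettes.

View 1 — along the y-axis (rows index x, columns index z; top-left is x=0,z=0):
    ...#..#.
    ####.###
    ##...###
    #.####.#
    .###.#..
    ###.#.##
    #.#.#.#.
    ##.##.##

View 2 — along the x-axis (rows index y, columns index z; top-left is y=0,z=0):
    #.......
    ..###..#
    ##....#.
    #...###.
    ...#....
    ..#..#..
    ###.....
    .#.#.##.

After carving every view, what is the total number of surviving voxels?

before carving: 512 voxels (8×8×8)
carve view 1 (along y, XZ-mask fill 40/64): 320 voxels remain
carve view 2 (along x, YZ-mask fill 22/64): 112 voxels remain

112 voxels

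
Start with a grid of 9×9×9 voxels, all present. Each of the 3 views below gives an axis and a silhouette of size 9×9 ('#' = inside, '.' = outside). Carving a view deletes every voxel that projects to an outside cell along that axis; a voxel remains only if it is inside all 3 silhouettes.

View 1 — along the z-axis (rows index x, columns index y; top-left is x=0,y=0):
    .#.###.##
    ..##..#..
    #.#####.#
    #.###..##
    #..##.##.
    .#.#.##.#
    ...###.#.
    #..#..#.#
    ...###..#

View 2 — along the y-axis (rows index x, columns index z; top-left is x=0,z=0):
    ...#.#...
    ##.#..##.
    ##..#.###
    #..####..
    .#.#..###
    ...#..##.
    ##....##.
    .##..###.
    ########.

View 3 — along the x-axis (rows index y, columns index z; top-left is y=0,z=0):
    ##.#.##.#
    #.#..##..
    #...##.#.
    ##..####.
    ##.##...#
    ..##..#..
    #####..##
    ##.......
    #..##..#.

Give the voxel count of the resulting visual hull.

full grid |V| = 729
carve view 1 (along z, XY-mask fill 44/81): 396 voxels remain
carve view 2 (along y, XZ-mask fill 43/81): 207 voxels remain
carve view 3 (along x, YZ-mask fill 41/81): 119 voxels remain

voxel count = 119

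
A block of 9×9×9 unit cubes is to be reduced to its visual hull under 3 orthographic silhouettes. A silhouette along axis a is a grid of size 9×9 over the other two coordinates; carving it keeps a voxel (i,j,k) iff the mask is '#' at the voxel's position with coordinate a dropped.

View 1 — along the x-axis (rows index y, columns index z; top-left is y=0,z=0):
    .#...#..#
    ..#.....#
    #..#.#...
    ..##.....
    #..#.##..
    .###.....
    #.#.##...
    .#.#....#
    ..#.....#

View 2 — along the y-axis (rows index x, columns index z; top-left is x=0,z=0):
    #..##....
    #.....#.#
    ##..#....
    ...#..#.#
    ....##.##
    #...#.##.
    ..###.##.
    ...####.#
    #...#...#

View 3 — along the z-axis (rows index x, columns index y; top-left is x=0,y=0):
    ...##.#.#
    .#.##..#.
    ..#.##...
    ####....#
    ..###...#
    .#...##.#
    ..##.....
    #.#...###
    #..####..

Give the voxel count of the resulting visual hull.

remaining voxels: 38

full grid |V| = 729
  1. axis=0 (YZ plane), |mask|=26  ⇒  voxels=234
  2. axis=1 (XZ plane), |mask|=33  ⇒  voxels=83
  3. axis=2 (XY plane), |mask|=36  ⇒  voxels=38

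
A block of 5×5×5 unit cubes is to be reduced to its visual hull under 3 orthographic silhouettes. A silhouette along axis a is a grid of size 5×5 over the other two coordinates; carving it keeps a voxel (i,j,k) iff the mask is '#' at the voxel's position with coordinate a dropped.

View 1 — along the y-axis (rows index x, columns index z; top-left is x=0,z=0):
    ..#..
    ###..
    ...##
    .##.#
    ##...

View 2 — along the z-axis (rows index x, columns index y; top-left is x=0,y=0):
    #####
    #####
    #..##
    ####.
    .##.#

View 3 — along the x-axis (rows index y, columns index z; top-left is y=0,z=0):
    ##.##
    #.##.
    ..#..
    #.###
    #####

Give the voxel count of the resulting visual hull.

before carving: 125 voxels (5×5×5)
step 1: project along y, AND mask (11/25) → |grid| = 55
step 2: project along z, AND mask (20/25) → |grid| = 44
step 3: project along x, AND mask (17/25) → |grid| = 29

|visual hull| = 29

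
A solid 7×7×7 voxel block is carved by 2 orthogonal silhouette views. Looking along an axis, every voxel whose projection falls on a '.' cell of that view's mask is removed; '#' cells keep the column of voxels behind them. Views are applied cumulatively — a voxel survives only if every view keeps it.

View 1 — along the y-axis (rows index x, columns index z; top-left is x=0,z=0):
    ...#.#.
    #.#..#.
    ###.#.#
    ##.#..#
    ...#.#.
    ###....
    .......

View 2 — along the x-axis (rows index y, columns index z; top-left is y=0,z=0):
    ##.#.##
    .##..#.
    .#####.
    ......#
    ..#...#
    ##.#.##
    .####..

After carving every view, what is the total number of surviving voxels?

start: 7×7×7 = 343 voxels
carve view 1 (along y, XZ-mask fill 19/49): 133 voxels remain
carve view 2 (along x, YZ-mask fill 25/49): 69 voxels remain

voxel count = 69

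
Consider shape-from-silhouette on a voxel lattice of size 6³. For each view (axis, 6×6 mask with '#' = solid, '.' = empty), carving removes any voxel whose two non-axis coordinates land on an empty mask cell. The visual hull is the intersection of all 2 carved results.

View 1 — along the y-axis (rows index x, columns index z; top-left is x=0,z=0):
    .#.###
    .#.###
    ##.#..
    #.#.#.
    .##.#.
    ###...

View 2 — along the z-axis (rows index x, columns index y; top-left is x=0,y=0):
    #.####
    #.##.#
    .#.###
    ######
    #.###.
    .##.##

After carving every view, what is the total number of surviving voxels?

initial block: 6^3 = 216
  1. axis=1 (XZ plane), |mask|=20  ⇒  voxels=120
  2. axis=2 (XY plane), |mask|=27  ⇒  voxels=90

remaining voxels: 90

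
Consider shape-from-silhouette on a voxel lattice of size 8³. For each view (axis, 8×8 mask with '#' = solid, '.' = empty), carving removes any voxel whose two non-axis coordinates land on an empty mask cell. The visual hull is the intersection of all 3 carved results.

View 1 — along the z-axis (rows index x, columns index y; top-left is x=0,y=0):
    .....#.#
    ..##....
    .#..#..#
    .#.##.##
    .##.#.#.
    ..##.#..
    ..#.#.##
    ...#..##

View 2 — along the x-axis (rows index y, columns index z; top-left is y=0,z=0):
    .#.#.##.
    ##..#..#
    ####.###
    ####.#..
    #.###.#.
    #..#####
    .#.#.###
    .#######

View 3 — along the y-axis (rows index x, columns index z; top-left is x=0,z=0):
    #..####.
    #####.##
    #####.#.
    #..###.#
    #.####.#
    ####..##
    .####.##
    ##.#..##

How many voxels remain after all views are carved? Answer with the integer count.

voxel count = 107

full grid |V| = 512
V1 z: intersect with XY mask (26 set) -- 208 left
V2 x: intersect with YZ mask (43 set) -- 147 left
V3 y: intersect with XZ mask (46 set) -- 107 left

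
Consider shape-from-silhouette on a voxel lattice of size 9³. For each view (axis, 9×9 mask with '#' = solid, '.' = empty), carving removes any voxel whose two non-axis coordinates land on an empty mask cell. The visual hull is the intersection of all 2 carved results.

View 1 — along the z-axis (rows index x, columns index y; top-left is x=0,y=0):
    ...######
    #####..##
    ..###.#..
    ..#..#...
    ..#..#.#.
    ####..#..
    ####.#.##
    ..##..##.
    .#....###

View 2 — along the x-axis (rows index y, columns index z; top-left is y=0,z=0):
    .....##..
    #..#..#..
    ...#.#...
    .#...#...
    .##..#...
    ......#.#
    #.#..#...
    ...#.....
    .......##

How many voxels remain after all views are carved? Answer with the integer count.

remaining voxels: 90

start: 9×9×9 = 729 voxels
[1] z-view keeps 42 columns → grid now 378
[2] x-view keeps 20 columns → grid now 90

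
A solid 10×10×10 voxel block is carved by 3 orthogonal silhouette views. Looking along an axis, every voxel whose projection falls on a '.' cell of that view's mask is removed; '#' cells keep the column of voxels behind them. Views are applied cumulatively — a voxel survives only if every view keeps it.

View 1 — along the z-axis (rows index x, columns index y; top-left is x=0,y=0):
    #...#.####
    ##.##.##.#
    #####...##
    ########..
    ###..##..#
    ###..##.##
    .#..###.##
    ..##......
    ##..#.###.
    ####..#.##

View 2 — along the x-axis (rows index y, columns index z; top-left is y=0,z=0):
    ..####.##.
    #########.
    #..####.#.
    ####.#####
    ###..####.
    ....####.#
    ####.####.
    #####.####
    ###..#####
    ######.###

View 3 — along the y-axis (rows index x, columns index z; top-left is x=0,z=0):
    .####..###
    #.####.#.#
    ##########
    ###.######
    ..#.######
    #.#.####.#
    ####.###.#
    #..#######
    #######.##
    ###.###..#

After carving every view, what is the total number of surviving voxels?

remaining voxels: 374

full grid |V| = 1000
carve view 1 (along z, XY-mask fill 62/100): 620 voxels remain
carve view 2 (along x, YZ-mask fill 76/100): 474 voxels remain
carve view 3 (along y, XZ-mask fill 79/100): 374 voxels remain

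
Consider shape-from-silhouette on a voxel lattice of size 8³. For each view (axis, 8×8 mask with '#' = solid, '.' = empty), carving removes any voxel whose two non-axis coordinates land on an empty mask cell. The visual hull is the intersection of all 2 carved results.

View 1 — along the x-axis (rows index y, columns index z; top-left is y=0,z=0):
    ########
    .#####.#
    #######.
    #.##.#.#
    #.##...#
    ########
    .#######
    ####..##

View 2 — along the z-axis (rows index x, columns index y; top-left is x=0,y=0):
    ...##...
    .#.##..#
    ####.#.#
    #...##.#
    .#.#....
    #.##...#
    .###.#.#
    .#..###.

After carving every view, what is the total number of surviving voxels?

full grid |V| = 512
after view 1 [x-axis, 51 of 64 cells solid] → remaining = 408
after view 2 [z-axis, 31 of 64 cells solid] → remaining = 190

voxel count = 190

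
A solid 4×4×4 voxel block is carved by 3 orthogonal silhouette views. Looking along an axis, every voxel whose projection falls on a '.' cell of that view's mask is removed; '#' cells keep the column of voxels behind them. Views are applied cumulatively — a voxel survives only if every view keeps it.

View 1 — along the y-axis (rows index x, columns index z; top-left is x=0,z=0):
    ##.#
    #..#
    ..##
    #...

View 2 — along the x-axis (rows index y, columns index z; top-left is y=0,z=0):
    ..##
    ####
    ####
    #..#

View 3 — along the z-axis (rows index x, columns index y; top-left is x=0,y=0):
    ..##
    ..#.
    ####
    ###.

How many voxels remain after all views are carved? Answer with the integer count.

remaining voxels: 16

before carving: 64 voxels (4×4×4)
carve view 1 (along y, XZ-mask fill 8/16): 32 voxels remain
carve view 2 (along x, YZ-mask fill 12/16): 26 voxels remain
carve view 3 (along z, XY-mask fill 10/16): 16 voxels remain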